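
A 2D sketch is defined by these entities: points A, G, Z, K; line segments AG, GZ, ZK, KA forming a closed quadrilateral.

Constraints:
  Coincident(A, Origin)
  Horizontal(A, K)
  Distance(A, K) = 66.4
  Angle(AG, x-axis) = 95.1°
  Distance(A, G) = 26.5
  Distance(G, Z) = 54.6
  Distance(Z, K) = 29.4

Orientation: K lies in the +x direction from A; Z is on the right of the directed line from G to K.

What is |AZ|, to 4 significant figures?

39.83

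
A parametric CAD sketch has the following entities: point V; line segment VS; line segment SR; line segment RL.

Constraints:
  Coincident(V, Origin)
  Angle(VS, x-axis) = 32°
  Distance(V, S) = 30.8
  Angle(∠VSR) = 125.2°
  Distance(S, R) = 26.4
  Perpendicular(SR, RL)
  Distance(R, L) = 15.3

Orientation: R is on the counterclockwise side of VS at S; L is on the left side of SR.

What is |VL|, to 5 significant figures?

45.243

∠VSR = 125.2°, so SR runs at 32.0° + (180° − 125.2°) = 86.800° from the x-axis; with |SR| = 26.4, R = S + 26.4·(cos 86.800°, sin 86.800°) = (27.594, 42.680). The perpendicularity gives RL at right angles to SR; with |RL| = 15.3 on the left of SR, L = R + 15.3·(-0.99844, 0.055822) = (12.317, 43.534). Then |VL| = |L − V| = 45.243.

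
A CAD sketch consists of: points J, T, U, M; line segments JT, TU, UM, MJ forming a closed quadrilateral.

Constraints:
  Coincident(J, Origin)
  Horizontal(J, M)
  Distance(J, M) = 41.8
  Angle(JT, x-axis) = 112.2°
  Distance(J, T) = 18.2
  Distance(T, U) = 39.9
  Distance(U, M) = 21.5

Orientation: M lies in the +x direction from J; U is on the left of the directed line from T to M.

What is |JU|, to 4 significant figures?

38.31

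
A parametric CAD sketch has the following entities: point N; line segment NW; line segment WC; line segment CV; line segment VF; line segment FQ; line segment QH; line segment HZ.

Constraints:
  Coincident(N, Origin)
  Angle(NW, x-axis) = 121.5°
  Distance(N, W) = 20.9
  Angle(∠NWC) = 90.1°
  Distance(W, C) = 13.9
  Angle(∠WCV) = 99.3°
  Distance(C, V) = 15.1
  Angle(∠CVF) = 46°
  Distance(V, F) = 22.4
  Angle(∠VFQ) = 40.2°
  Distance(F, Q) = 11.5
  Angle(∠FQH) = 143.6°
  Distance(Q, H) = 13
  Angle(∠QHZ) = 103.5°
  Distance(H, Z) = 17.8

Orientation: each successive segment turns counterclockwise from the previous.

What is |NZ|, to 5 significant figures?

15.708

∠FQH = 143.6° gives QH at -117.70° from the x-axis; with |QH| = 13.0, H = (-24.416, 0.53351). ∠QHZ = 103.5° gives HZ at -41.200° from the x-axis; with |HZ| = 17.8, Z = (-11.023, -11.191). Then |NZ| = |Z − N| = 15.708.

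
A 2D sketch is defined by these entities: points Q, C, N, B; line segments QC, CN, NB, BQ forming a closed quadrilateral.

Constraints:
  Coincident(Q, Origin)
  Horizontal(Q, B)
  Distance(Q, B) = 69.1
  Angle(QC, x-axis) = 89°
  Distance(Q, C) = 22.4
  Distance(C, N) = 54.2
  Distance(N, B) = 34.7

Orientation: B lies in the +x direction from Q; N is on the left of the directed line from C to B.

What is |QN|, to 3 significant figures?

62.2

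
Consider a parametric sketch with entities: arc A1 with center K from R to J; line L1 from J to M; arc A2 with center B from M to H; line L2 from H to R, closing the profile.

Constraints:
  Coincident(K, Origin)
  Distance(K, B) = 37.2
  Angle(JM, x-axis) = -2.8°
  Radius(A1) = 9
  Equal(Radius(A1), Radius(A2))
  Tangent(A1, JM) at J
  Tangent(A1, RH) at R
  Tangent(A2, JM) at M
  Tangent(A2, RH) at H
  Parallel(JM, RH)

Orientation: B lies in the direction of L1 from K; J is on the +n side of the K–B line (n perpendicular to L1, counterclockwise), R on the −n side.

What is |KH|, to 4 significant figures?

38.27

The slot axis is L1's direction at -2.8°, so u = (cos -2.8°, sin -2.8°) = (0.9988, -0.04885) and n = (−sin -2.8°, cos -2.8°) = (0.04885, 0.9988). K is at the origin and B lies 37.2 along u from K, so B = 37.2·u = (37.16, -1.817). Tangency of A1 to both parallel lines with radius 9.0 puts J and R at K ± 9.0·n: J = (0.4396, 8.989), R = (-0.4396, -8.989). Equal radii place M and H the same way about B: M = B + 9.0·n = (37.60, 7.172), H = B − 9.0·n = (36.72, -10.81). Then |KH| = |H − K| = 38.27.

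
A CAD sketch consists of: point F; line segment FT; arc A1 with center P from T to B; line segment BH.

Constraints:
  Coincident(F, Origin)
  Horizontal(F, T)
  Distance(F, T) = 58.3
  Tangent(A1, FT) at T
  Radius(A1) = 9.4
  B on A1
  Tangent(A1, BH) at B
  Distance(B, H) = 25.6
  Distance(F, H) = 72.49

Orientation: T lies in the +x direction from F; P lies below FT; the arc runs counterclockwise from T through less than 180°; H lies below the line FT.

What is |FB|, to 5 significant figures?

52.049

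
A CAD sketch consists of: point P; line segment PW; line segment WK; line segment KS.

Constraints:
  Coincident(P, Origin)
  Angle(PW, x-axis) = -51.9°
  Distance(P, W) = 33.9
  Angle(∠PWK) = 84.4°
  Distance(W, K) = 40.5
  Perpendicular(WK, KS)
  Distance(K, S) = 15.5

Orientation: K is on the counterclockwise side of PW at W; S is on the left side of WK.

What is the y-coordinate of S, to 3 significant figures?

12.5

P is at the origin; PW runs at -51.9° with length 33.9, so W = 33.9·(cos -51.9°, sin -51.9°) = (20.9, -26.7). ∠PWK = 84.4°, so WK runs at -51.9° + (180° − 84.4°) = 43.7° from the x-axis; with |WK| = 40.5, K = W + 40.5·(cos 43.7°, sin 43.7°) = (50.2, 1.30). WK is perpendicular to KS; with |KS| = 15.5 on the left of WK, S = K + 15.5·(-0.691, 0.723) = (39.5, 12.5). So S.y = 12.5.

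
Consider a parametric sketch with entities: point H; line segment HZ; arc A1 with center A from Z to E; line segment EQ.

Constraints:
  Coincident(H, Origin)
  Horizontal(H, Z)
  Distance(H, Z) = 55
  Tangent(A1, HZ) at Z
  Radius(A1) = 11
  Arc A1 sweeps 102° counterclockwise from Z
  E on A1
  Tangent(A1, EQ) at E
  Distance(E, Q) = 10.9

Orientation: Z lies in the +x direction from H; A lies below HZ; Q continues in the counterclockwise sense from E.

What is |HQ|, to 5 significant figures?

52.311

On A1, Z sits at bearing 90° from A; a 102° counterclockwise sweep puts E at bearing 192°, so E = A + 11.0·(cos 192°, sin 192°) = (44.240, -13.287). Since A1 is tangent to EQ there, AE ⟂ EQ, so EQ runs along (−sin 192°, cos 192°); with |EQ| = 10.9, Q = (46.507, -23.949). Then |HQ| = |Q − H| = 52.311.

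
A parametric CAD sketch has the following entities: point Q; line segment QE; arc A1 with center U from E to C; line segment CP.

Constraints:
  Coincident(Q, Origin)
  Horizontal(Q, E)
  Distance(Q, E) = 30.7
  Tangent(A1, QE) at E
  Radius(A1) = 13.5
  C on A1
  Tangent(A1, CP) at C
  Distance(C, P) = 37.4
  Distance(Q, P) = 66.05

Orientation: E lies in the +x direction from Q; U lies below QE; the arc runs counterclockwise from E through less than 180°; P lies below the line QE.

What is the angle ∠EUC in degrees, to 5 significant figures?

124.52°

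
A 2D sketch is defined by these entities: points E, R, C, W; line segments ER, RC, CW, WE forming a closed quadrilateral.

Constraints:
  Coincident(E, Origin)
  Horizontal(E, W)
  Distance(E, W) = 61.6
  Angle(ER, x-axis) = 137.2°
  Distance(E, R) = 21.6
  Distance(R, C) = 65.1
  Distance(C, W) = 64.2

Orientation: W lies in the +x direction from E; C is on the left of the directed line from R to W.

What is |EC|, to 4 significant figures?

66.41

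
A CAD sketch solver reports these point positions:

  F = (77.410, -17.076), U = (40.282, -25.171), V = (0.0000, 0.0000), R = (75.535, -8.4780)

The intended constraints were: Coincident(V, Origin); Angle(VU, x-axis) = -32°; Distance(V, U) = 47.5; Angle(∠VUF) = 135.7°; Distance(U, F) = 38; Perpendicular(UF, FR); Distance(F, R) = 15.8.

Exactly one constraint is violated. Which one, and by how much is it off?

Distance(F, R) = 15.8 — off by 7.00.

V = (0.00, 0.00) ✓; VU at -32.00° ✓; |VU| = 47.50 ✓; ∠VUF = 135.7° ✓; |UF| = 38.00 ✓; ∠(UF, FR) = 90.00° ✓; |FR| = 8.800 ✗.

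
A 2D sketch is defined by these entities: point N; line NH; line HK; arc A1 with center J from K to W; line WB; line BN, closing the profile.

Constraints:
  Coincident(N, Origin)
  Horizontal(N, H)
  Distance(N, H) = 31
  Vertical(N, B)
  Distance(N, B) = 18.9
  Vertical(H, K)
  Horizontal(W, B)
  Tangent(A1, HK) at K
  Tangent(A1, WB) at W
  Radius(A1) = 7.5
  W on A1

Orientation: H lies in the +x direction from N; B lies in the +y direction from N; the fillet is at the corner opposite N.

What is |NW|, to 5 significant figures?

30.157

The virtual corner opposite N is at (31.000, 18.900). Since A1 is tangent to HK there, JK ⟂ HK and A1 meets WB tangentially, so JW is at right angles to WB, with radius 7.5, so the center J sits 7.5 in from both sides at J = (23.500, 11.400). That places the tangent points at K = (31.000, 11.400) on HK and W = (23.500, 18.900) on WB. Then |NW| = |W − N| = 30.157.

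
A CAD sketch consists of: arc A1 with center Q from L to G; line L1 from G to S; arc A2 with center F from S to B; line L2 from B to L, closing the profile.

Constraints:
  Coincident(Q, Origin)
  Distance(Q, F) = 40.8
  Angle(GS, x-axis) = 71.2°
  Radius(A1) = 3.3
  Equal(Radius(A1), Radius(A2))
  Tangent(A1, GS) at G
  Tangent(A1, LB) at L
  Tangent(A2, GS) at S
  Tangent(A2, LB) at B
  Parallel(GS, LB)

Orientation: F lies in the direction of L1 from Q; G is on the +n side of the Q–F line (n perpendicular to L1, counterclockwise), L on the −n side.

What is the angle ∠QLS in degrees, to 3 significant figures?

80.8°

Tangency of A1 to both parallel lines with radius 3.3 puts G and L at Q ± 3.3·n: G = (-3.12, 1.06), L = (3.12, -1.06). Equal radii place S and B the same way about F: S = F + 3.3·n = (10.0, 39.7), B = F − 3.3·n = (16.3, 37.6). Then cos ∠QLS = LQ·LS / (|LQ||LS|), giving 80.8°.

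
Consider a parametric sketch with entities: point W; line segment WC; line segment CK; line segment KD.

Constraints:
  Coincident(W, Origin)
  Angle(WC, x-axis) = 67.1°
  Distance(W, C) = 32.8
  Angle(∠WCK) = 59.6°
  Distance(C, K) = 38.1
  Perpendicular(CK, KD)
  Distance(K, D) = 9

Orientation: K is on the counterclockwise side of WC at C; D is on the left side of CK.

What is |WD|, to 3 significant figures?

28.9

W is at the origin; WC runs at 67.1° with length 32.8, so C = 32.8·(cos 67.1°, sin 67.1°) = (12.8, 30.2). ∠WCK = 59.6°, so CK runs at 67.1° + (180° − 59.6°) = 188° from the x-axis; with |CK| = 38.1, K = C + 38.1·(cos 188°, sin 188°) = (-25.0, 25.2). CK is perpendicular to KD; with |KD| = 9.0 on the left of CK, D = K + 9.0·(0.131, -0.991) = (-23.8, 16.3). Then |WD| = |D − W| = 28.9.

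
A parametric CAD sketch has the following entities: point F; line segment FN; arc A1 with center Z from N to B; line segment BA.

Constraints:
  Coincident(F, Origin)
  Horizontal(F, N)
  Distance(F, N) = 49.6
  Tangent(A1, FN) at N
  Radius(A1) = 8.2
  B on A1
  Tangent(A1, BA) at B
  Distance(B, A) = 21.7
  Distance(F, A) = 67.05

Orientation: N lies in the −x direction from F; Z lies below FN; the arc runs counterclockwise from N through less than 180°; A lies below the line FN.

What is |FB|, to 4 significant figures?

58.16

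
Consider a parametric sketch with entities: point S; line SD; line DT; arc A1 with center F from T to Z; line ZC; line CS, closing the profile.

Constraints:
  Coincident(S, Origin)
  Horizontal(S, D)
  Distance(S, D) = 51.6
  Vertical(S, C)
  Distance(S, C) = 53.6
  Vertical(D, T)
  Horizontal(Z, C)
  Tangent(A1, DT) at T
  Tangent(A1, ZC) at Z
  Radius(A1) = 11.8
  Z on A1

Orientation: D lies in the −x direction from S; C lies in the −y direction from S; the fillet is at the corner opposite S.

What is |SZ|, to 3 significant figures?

66.8

S is at the origin; S and D share the same y with |SD| = 51.6 and D on the −x side, so D = (-51.6, 0.00). S and C share the same x with |SC| = 53.6 and C on the −y side, so C = (0.00, -53.6). The virtual corner opposite S is at (-51.6, -53.6). Since A1 is tangent to DT there, FT ⟂ DT and the tangent condition forces FZ to be normal to ZC, with radius 11.8, so the center F sits 11.8 in from both sides at F = (-39.8, -41.8). That places the tangent points at T = (-51.6, -41.8) on DT and Z = (-39.8, -53.6) on ZC. Then |SZ| = |Z − S| = 66.8.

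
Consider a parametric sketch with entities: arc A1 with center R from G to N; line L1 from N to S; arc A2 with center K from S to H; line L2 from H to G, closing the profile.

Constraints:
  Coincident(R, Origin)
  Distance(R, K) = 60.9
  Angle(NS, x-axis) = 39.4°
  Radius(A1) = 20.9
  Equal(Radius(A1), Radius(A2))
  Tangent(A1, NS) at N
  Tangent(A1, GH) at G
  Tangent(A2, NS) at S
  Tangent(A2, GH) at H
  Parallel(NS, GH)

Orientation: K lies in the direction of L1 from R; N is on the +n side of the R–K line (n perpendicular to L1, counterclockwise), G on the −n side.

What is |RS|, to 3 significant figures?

64.4

The slot axis is L1's direction at 39.4°, so u = (cos 39.4°, sin 39.4°) = (0.773, 0.635) and n = (−sin 39.4°, cos 39.4°) = (-0.635, 0.773). R is at the origin and K lies 60.9 along u from R, so K = 60.9·u = (47.1, 38.7). Tangency of A1 to both parallel lines with radius 20.9 puts N and G at R ± 20.9·n: N = (-13.3, 16.2), G = (13.3, -16.2). Equal radii place S and H the same way about K: S = K + 20.9·n = (33.8, 54.8), H = K − 20.9·n = (60.3, 22.5). Then |RS| = |S − R| = 64.4.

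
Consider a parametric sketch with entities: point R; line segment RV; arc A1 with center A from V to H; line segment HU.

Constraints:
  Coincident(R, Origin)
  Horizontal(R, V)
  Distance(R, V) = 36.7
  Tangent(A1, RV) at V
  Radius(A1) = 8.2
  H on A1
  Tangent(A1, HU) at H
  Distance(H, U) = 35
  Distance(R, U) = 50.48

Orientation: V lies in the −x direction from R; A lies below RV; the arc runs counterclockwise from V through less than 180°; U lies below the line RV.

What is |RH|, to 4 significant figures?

45.53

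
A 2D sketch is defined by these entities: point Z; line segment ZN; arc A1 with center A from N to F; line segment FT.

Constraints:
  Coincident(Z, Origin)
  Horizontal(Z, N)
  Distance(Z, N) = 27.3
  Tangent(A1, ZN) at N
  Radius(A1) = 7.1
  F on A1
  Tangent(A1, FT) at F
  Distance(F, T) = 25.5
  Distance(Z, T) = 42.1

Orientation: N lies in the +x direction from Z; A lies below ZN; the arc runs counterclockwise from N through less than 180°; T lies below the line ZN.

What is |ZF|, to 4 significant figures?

22.06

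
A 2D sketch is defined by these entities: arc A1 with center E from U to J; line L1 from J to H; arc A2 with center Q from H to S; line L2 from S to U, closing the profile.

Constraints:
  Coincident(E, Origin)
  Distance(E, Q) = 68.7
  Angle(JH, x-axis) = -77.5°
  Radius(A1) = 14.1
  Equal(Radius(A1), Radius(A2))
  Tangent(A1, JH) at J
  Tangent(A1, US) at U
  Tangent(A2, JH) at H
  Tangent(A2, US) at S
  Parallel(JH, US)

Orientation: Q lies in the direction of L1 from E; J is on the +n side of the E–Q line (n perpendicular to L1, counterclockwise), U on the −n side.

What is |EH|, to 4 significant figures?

70.13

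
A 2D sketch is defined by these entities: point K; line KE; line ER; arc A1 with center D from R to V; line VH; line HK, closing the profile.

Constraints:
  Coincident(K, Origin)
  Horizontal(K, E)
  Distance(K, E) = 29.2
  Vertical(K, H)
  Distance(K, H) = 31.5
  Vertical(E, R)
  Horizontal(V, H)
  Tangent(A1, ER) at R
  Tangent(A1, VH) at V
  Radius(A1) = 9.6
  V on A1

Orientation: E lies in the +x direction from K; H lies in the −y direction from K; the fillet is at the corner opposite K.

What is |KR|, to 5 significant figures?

36.500

K is at the origin; KE is horizontal with |KE| = 29.2 and E on the +x side, so E = (29.200, 0.0000). K and H share the same x with |KH| = 31.5 and H on the −y side, so H = (0.0000, -31.500). The virtual corner opposite K is at (29.200, -31.500). A1 meets ER tangentially, so DR is at right angles to ER and since A1 is tangent to VH there, DV ⟂ VH, with radius 9.6, so the center D sits 9.6 in from both sides at D = (19.600, -21.900). That places the tangent points at R = (29.200, -21.900) on ER and V = (19.600, -31.500) on VH. Then |KR| = |R − K| = 36.500.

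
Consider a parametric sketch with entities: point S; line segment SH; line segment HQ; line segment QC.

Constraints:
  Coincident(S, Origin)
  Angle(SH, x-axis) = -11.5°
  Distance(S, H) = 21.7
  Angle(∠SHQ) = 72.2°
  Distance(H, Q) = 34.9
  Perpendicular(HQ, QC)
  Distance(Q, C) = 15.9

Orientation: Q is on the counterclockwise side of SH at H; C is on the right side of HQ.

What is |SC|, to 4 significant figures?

46.21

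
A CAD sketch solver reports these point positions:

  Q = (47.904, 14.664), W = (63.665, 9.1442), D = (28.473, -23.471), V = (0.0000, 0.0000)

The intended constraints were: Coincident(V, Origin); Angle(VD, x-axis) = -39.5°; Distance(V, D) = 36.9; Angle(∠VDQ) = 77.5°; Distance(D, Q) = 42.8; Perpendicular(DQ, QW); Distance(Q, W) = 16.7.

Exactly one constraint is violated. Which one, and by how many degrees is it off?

Perpendicular(DQ, QW) — off by 7.70°.

V = (0.00, 0.00) ✓; VD at -39.50° ✓; |VD| = 36.90 ✓; ∠VDQ = 77.50° ✓; |DQ| = 42.80 ✓; ∠(DQ, QW) = 82.30° ✗; |QW| = 16.70 ✓.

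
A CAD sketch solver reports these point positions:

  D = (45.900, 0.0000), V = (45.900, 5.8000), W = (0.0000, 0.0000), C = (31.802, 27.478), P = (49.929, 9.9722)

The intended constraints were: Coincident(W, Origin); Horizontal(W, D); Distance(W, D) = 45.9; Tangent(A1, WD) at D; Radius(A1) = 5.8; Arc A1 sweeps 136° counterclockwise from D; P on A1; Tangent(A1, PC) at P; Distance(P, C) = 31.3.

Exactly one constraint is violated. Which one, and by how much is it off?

Distance(P, C) = 31.3 — off by 6.10.

W = (0.00, 0.00) ✓; W.y = 0.00, D.y = 0.00 ✓; |WD| = 45.90 ✓; ∠(VD, DW) = 90.00° ✓; |VD| = 5.800 ✓; bearing(V→P) − bearing(V→D) = 136.0° ✓; |VP| = 5.800 ✓; ∠(VP, PC) = 90.00° ✓; |PC| = 25.20 ✗.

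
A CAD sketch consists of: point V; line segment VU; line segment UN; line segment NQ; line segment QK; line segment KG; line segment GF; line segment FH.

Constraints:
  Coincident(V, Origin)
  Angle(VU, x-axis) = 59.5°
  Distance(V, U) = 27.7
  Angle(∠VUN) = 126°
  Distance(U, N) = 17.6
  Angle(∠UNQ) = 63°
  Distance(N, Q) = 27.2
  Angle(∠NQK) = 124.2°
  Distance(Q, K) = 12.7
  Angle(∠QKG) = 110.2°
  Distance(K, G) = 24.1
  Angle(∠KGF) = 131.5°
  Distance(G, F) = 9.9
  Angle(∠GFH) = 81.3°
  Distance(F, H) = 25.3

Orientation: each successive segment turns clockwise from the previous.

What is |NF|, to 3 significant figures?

32.8

∠QKG = 110.2° gives KG at 123° from the x-axis; with |KG| = 24.1, G = (-3.87, 17.7). ∠KGF = 131.5° gives GF at 74.4° from the x-axis; with |GF| = 9.9, F = (-1.21, 27.2). Then |NF| = |F − N| = 32.8.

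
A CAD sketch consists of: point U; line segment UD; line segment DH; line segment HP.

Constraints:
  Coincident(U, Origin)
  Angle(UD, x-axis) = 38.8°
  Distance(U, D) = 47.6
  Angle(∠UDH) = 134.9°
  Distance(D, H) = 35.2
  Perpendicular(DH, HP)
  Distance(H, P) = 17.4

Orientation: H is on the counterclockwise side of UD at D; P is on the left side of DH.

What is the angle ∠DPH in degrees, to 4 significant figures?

63.70°

U is at the origin; UD runs at 38.8° with length 47.6, so D = 47.6·(cos 38.8°, sin 38.8°) = (37.10, 29.83). ∠UDH = 134.9°, so DH runs at 38.8° + (180° − 134.9°) = 83.90° from the x-axis; with |DH| = 35.2, H = D + 35.2·(cos 83.90°, sin 83.90°) = (40.84, 64.83). DH is perpendicular to HP; with |HP| = 17.4 on the left of DH, P = H + 17.4·(-0.9943, 0.1063) = (23.54, 66.68). Then cos ∠DPH = PD·PH / (|PD||PH|), giving 63.70°.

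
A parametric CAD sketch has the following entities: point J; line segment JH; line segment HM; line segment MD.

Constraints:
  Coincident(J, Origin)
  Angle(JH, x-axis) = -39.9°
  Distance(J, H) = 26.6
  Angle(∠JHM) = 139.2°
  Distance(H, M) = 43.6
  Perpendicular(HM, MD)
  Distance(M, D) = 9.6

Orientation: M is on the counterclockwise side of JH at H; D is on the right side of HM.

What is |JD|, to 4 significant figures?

69.21

J is at the origin; JH runs at -39.9° with length 26.6, so H = 26.6·(cos -39.9°, sin -39.9°) = (20.41, -17.06). ∠JHM = 139.2°, so HM runs at -39.9° + (180° − 139.2°) = 0.9000° from the x-axis; with |HM| = 43.6, M = H + 43.6·(cos 0.9000°, sin 0.9000°) = (64.00, -16.38). HM ⟂ MD; with |MD| = 9.6 on the right of HM, D = M + 9.6·(0.01571, -0.9999) = (64.15, -25.98). Then |JD| = |D − J| = 69.21.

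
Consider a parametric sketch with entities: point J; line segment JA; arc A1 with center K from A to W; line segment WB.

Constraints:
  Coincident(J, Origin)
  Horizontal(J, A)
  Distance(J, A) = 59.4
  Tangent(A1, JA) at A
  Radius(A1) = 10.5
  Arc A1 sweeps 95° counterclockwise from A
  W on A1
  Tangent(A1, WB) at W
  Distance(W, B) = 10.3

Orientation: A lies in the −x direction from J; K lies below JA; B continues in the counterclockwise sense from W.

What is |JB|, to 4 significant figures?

72.29

J is at the origin; J and A share the same y with |JA| = 59.4 and A on the −x side, so A = (-59.40, 0.000). A1 meets JA tangentially, so KA is at right angles to JA, so K = A + (0, -10.5) = (-59.40, -10.50). On A1, A sits at bearing 90° from K; a 95° counterclockwise sweep puts W at bearing 185°, so W = K + 10.5·(cos 185°, sin 185°) = (-69.86, -11.42). Since A1 is tangent to WB there, KW ⟂ WB, so WB runs along (−sin 185°, cos 185°); with |WB| = 10.3, B = (-68.96, -21.68). Then |JB| = |B − J| = 72.29.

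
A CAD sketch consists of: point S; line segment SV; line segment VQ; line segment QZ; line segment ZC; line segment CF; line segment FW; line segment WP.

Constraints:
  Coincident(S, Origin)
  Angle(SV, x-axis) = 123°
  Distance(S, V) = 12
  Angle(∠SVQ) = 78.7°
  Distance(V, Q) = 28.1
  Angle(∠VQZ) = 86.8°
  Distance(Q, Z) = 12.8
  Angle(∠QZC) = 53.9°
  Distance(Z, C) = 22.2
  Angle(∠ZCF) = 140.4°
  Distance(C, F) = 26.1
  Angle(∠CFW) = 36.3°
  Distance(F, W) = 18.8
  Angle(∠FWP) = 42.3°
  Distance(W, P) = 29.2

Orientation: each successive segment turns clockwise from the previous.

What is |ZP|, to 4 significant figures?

46.32

S is at the origin; SV runs at 123.0° with length 12.0, so V = (-6.536, 10.06). ∠SVQ = 78.7° gives VQ at 21.70° from the x-axis; with |VQ| = 28.1, Q = (19.57, 20.45). ∠VQZ = 86.8° gives QZ at -71.50° from the x-axis; with |QZ| = 12.8, Z = (23.63, 8.315). ∠QZC = 53.9° gives ZC at 162.4° from the x-axis; with |ZC| = 22.2, C = (2.474, 15.03). ∠ZCF = 140.4° gives CF at 122.8° from the x-axis; with |CF| = 26.1, F = (-11.66, 36.97). ∠CFW = 36.3° gives FW at -20.90° from the x-axis; with |FW| = 18.8, W = (5.898, 30.26). ∠FWP = 42.3° gives WP at -158.6° from the x-axis; with |WP| = 29.2, P = (-21.29, 19.61). Then |ZP| = |P − Z| = 46.32.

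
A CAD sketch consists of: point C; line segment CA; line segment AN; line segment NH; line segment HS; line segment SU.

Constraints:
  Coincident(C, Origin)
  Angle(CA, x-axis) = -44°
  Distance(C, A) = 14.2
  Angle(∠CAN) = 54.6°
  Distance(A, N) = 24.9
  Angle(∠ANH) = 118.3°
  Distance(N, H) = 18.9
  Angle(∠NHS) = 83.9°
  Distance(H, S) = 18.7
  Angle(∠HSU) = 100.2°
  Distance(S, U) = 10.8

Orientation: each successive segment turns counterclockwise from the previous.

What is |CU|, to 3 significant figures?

3.94

C is at the origin; CA runs at -44.0° with length 14.2, so A = (10.2, -9.86). ∠CAN = 54.6° gives AN at 81.4° from the x-axis; with |AN| = 24.9, N = (13.9, 14.8). ∠ANH = 118.3° gives NH at 143° from the x-axis; with |NH| = 18.9, H = (-1.18, 26.1). ∠NHS = 83.9° gives HS at -121° from the x-axis; with |HS| = 18.7, S = (-10.8, 10.0). ∠HSU = 100.2° gives SU at -41.0° from the x-axis; with |SU| = 10.8, U = (-2.60, 2.96). Then |CU| = |U − C| = 3.94.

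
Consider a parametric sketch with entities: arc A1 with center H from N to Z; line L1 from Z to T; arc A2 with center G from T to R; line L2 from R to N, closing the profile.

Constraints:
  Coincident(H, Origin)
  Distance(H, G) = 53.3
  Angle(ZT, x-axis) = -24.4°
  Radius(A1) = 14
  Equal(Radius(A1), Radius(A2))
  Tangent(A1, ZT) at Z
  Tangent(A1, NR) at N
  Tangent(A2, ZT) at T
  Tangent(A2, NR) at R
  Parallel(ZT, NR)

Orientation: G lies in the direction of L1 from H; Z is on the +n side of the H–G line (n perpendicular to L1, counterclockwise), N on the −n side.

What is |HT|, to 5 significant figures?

55.108

Tangency of A1 to both parallel lines with radius 14.0 puts Z and N at H ± 14.0·n: Z = (5.7835, 12.750), N = (-5.7835, -12.750). Equal radii place T and R the same way about G: T = G + 14.0·n = (54.323, -9.2689), R = G − 14.0·n = (42.756, -34.768). Then |HT| = |T − H| = 55.108.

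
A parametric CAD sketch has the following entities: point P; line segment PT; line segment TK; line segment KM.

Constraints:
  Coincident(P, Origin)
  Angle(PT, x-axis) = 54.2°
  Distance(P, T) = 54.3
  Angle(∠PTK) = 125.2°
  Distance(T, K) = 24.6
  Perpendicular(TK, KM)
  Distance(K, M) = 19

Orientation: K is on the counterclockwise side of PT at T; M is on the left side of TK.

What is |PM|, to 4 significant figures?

61.39

∠PTK = 125.2°, so TK runs at 54.2° + (180° − 125.2°) = 109.0° from the x-axis; with |TK| = 24.6, K = T + 24.6·(cos 109.0°, sin 109.0°) = (23.75, 67.30). TK is perpendicular to KM; with |KM| = 19.0 on the left of TK, M = K + 19.0·(-0.9455, -0.3256) = (5.789, 61.11). Then |PM| = |M − P| = 61.39.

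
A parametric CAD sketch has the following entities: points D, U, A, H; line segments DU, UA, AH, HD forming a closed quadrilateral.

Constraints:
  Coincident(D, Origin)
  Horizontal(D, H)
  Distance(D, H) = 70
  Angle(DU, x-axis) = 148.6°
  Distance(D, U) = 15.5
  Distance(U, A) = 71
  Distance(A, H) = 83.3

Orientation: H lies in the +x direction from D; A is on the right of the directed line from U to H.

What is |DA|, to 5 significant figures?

59.702

Checks: DU at 148.6° ✓; |UA| = 71.00 ✓; |AH| = 83.30 ✓.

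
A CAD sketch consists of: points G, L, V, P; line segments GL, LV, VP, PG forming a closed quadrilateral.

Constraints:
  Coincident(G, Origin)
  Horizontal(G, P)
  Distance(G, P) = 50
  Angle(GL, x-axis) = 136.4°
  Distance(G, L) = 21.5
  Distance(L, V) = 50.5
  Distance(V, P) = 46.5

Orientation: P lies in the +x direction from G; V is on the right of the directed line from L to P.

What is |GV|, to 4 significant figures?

29.92

Checks: |LV| = 50.50 ✓; |VP| = 46.50 ✓.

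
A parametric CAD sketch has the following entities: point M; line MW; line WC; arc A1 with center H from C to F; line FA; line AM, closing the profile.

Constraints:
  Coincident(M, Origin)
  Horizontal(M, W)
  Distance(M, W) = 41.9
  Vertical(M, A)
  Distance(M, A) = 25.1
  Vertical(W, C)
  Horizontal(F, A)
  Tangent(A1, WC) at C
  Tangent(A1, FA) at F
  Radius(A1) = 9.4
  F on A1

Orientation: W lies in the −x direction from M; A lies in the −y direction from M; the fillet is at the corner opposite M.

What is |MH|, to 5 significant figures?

36.093

M is at the origin; MW is horizontal with |MW| = 41.9 and W on the −x side, so W = (-41.900, 0.0000). MA is vertical with |MA| = 25.1 and A on the −y side, so A = (0.0000, -25.100). The virtual corner opposite M is at (-41.900, -25.100). The tangent condition forces HC to be normal to WC and since A1 is tangent to FA there, HF ⟂ FA, with radius 9.4, so the center H sits 9.4 in from both sides at H = (-32.500, -15.700). Then |MH| = |H − M| = 36.093.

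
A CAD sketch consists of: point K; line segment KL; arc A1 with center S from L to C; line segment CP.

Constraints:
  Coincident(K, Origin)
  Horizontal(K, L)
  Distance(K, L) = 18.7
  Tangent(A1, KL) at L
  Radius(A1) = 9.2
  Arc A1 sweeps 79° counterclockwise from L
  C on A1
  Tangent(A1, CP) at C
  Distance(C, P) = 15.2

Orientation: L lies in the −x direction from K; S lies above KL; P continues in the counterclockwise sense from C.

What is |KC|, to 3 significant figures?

12.2

K is at the origin; K and L share the same y with |KL| = 18.7 and L on the −x side, so L = (-18.7, 0.00). A1 meets KL tangentially, so SL is at right angles to KL, so S = L + (0, 9.2) = (-18.7, 9.20). On A1, L sits at bearing -90° from S; a 79° counterclockwise sweep puts C at bearing -11°, so C = S + 9.2·(cos -11°, sin -11°) = (-9.67, 7.44). Then |KC| = |C − K| = 12.2.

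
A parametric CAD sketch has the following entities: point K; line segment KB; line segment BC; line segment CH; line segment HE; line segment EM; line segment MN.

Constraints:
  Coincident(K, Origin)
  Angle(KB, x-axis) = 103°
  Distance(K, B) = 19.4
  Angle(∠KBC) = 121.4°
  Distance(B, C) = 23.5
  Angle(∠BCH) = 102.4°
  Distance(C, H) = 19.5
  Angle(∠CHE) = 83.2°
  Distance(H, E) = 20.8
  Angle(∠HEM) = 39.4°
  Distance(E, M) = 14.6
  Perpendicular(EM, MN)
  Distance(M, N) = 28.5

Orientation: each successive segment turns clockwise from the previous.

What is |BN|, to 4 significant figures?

48.56

K is at the origin; KB runs at 103.0° with length 19.4, so B = (-4.364, 18.90). ∠KBC = 121.4° gives BC at 44.40° from the x-axis; with |BC| = 23.5, C = (12.43, 35.34). ∠BCH = 102.4° gives CH at -33.20° from the x-axis; with |CH| = 19.5, H = (28.74, 24.67). ∠CHE = 83.2° gives HE at -130.0° from the x-axis; with |HE| = 20.8, E = (15.37, 8.734). ∠HEM = 39.4° gives EM at 89.40° from the x-axis; with |EM| = 14.6, M = (15.53, 23.33). The perpendicularity gives MN at right angles to EM, so MN runs at -0.6000°; with |MN| = 28.5, N = (44.02, 23.03). Then |BN| = |N − B| = 48.56.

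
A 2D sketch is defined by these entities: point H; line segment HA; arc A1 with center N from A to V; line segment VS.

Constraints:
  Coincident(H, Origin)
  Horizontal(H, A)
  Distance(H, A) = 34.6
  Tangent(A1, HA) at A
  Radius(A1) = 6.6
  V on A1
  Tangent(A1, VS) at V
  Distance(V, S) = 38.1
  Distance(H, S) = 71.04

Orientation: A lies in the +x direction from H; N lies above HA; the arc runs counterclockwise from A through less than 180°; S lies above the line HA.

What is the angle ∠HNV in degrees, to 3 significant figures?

132°

H is at the origin; HA is horizontal with |HA| = 34.6 and A on the +x side, so A = (34.6, 0.00). The tangent condition forces NA to be normal to HA, so N = A + (0, 6.6) = (34.6, 6.60). Since NV ⟂ VS (tangency), |NS| = √(6.6² + 38.1²) = 38.7 regardless of where V sits on A1. So S lies on both circle(H, 71.04) and circle(N, 38.7); the above-HA intersection is S = (63.0, 32.9). V is the foot of the tangent from S: V = (39.8, 2.59).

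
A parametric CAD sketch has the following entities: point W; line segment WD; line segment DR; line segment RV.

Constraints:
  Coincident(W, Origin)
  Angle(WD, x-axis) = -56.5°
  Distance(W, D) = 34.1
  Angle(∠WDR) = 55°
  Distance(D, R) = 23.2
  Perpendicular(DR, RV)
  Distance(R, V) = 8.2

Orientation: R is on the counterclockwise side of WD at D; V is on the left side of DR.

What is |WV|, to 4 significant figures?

20.07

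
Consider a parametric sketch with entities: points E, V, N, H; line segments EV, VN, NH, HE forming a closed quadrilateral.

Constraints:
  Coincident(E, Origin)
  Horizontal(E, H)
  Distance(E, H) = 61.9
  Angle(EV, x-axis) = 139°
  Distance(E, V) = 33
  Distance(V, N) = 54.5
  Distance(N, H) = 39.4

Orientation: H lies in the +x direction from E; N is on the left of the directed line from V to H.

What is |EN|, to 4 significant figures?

37.20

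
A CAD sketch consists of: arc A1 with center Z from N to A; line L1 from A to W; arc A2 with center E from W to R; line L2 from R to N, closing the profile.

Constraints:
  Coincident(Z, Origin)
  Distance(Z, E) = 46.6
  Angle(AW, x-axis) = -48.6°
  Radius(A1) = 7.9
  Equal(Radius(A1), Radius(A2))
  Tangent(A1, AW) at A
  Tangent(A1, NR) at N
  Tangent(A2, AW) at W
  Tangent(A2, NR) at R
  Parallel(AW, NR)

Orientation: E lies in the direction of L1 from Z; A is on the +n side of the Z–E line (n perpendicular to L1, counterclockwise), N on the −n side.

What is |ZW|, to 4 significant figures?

47.26

The slot axis is L1's direction at -48.6°, so u = (cos -48.6°, sin -48.6°) = (0.6613, -0.7501) and n = (−sin -48.6°, cos -48.6°) = (0.7501, 0.6613). Z is at the origin and E lies 46.6 along u from Z, so E = 46.6·u = (30.82, -34.96). Tangency of A1 to both parallel lines with radius 7.9 puts A and N at Z ± 7.9·n: A = (5.926, 5.224), N = (-5.926, -5.224). Equal radii place W and R the same way about E: W = E + 7.9·n = (36.74, -29.73), R = E − 7.9·n = (24.89, -40.18). Then |ZW| = |W − Z| = 47.26.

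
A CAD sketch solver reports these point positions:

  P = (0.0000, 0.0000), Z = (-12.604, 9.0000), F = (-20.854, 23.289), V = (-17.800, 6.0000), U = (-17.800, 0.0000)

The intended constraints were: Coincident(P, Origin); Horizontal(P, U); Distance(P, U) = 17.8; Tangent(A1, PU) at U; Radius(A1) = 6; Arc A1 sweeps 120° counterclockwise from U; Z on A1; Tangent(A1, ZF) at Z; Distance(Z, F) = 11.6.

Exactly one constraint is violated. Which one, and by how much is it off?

Distance(Z, F) = 11.6 — off by 4.90.

P = (0.00, 0.00) ✓; P.y = 0.00, U.y = 0.00 ✓; |PU| = 17.80 ✓; ∠(VU, UP) = 90.00° ✓; |VU| = 6.000 ✓; bearing(V→Z) − bearing(V→U) = 120.0° ✓; |VZ| = 6.000 ✓; ∠(VZ, ZF) = 90.00° ✓; |ZF| = 16.50 ✗.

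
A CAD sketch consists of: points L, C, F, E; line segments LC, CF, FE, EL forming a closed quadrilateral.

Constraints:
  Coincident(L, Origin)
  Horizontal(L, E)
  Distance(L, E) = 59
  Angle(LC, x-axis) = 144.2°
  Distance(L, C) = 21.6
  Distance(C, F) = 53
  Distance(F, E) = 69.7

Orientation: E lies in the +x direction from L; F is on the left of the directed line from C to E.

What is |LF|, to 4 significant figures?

56.38

Checks: |CF| = 53.00 ✓; |FE| = 69.70 ✓.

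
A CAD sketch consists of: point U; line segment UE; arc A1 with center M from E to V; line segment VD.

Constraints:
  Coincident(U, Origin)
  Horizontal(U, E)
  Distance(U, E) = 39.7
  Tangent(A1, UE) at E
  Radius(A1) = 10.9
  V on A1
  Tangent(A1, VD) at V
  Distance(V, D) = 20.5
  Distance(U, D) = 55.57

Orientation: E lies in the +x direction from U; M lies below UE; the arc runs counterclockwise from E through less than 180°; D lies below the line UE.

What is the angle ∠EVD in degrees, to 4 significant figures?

115.4°

Checks: |UE| = 39.70 ✓; |MV| = 10.90 ✓; ∠(MV, VD) = 90.00° ✓; |VD| = 20.50 ✓; |UD| = 55.57 ✓.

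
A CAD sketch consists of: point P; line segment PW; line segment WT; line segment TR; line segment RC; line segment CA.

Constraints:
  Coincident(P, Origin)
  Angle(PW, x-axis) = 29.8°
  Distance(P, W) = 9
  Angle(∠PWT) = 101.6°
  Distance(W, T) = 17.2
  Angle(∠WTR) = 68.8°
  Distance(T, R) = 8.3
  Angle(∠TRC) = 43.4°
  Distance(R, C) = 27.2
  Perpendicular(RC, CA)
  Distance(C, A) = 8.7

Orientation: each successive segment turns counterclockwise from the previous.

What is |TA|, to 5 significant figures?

21.381

P is at the origin; PW runs at 29.8° with length 9.0, so W = (7.8099, 4.4728). ∠PWT = 101.6° gives WT at 108.20° from the x-axis; with |WT| = 17.2, T = (2.4377, 20.812). ∠WTR = 68.8° gives TR at -140.60° from the x-axis; with |TR| = 8.3, R = (-3.9760, 15.544). ∠TRC = 43.4° gives RC at -4.0000° from the x-axis; with |RC| = 27.2, C = (23.158, 13.647). The perpendicularity gives CA at right angles to RC, so CA runs at 86.000°; with |CA| = 8.7, A = (23.765, 22.325). Then |TA| = |A − T| = 21.381.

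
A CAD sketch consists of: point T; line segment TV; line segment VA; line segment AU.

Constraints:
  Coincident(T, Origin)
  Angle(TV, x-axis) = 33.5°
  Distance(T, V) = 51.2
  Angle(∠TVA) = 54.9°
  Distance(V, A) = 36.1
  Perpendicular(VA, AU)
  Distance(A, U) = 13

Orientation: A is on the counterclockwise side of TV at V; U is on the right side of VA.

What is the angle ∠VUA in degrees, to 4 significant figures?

70.20°

T is at the origin; TV runs at 33.5° with length 51.2, so V = 51.2·(cos 33.5°, sin 33.5°) = (42.69, 28.26). ∠TVA = 54.9°, so VA runs at 33.5° + (180° − 54.9°) = 158.6° from the x-axis; with |VA| = 36.1, A = V + 36.1·(cos 158.6°, sin 158.6°) = (9.084, 41.43). The perpendicularity gives AU at right angles to VA; with |AU| = 13.0 on the right of VA, U = A + 13.0·(0.3649, 0.9311) = (13.83, 53.53). Then cos ∠VUA = UV·UA / (|UV||UA|), giving 70.20°.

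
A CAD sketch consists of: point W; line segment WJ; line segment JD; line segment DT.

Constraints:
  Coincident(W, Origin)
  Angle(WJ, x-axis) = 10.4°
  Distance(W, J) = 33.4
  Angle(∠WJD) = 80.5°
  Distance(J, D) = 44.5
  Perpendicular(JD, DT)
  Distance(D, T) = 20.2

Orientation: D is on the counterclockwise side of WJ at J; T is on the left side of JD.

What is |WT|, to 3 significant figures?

41.0

W is at the origin; WJ runs at 10.4° with length 33.4, so J = 33.4·(cos 10.4°, sin 10.4°) = (32.9, 6.03). ∠WJD = 80.5°, so JD runs at 10.4° + (180° − 80.5°) = 110° from the x-axis; with |JD| = 44.5, D = J + 44.5·(cos 110°, sin 110°) = (17.7, 47.9). JD ⟂ DT; with |DT| = 20.2 on the left of JD, T = D + 20.2·(-0.940, -0.340) = (-1.29, 41.0). Then |WT| = |T − W| = 41.0.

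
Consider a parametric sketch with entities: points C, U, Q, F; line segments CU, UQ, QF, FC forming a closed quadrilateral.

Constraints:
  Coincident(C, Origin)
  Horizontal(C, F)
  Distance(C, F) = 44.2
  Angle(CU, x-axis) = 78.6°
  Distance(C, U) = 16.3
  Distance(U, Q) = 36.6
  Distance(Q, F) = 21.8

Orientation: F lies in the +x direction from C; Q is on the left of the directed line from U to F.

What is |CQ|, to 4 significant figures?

44.81

Checks: |UQ| = 36.60 ✓; |QF| = 21.80 ✓.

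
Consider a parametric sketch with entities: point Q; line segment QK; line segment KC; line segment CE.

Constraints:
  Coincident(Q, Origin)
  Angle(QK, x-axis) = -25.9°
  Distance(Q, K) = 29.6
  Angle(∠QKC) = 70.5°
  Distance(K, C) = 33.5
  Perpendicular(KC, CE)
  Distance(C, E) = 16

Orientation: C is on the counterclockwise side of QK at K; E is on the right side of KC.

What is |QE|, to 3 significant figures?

49.9

Q is at the origin; QK runs at -25.9° with length 29.6, so K = 29.6·(cos -25.9°, sin -25.9°) = (26.6, -12.9). ∠QKC = 70.5°, so KC runs at -25.9° + (180° − 70.5°) = 83.6° from the x-axis; with |KC| = 33.5, C = K + 33.5·(cos 83.6°, sin 83.6°) = (30.4, 20.4). The perpendicularity gives CE at right angles to KC; with |CE| = 16.0 on the right of KC, E = C + 16.0·(0.994, -0.111) = (46.3, 18.6). Then |QE| = |E − Q| = 49.9.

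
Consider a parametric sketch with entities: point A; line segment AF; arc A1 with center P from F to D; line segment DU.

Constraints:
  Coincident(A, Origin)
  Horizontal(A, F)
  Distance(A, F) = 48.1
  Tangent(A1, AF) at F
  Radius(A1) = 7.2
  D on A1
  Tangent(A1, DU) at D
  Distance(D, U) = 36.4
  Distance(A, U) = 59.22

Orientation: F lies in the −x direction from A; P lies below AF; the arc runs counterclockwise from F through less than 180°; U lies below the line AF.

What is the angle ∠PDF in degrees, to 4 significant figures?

33.28°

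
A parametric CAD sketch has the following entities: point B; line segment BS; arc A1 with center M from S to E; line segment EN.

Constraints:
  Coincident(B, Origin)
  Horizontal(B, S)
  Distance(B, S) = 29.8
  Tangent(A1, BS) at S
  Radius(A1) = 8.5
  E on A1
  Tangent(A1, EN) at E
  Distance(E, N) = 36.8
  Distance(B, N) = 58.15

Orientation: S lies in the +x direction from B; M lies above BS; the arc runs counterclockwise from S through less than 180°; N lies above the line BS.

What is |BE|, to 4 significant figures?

39.34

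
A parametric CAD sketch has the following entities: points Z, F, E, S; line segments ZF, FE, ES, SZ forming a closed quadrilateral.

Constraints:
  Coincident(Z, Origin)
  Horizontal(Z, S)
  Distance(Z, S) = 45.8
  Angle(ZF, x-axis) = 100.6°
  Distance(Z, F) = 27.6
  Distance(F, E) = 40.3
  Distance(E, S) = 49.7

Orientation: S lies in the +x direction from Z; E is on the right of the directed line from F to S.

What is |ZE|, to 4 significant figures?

13.24

Z is at the origin; ZS is horizontal with |ZS| = 45.8 and S in +x, so S = (45.8, 0). ZF runs at 100.6° with |ZF| = 27.6, so F = (-5.077, 27.13). E is determined by |FE| = 40.3 and |ES| = 49.7 together: it lies at the intersection of circle(F, 40.3) and circle(S, 49.7). With |FS| = 57.66, the foot of the radical line on FS is 21.49 from F and the perpendicular offset is √(40.3² − 21.49²) = 34.09. Taking the right-of-FS solution: E = (-2.152, -13.06).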